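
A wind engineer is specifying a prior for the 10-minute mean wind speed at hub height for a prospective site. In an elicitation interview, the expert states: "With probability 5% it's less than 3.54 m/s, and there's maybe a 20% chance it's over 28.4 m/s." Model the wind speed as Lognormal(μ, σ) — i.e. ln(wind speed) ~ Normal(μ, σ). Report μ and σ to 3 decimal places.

μ ≈ 2.642, σ ≈ 0.837

If T ~ Lognormal(μ,σ) then ln T ~ Normal(μ,σ), so the p-quantile of ln T is μ + z_p·σ.
ln(3.54) = 1.264 and ln(28.4) = 3.346; z_{0.05} = -1.645, z_{0.8} = 0.8416.
σ = (3.346 − 1.264)/(0.8416 − (-1.645)) = 0.837.
μ = 1.264 − (-1.645)·0.837 = 2.642.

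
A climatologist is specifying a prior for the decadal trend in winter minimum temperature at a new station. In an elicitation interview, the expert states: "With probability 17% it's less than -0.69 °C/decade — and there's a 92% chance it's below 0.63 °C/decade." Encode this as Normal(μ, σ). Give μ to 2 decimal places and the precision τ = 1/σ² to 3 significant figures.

μ = -0.16, τ = 3.19

The p-quantile of Normal(μ,σ) is μ + z_p·σ, with z_{0.17} = -0.9542 and z_{0.92} = 1.405.
Eliminate σ: μ = (z₂·x₁ − z₁·x₂)/(z₂ − z₁) = (1.405·-0.69 − (-0.9542)·0.63)/2.359 = -0.16.
Then σ = (x₂ − x₁)/(z₂ − z₁) = (0.63 − -0.69)/2.359 = 0.56.
Precision τ = 1/σ² = 1/0.5595² = 3.19.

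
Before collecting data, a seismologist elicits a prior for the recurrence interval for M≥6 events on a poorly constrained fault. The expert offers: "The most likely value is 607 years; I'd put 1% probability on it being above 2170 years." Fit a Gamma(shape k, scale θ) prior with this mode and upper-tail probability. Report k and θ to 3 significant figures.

Gamma(k,θ) with k>1 has mode (k−1)θ, so θ = 607/(k−1).
Need P(X < 2170) = 0.99 with θ tied to k this way. Start at k = 2, θ = 607: P(X<2170) ≈ 0.872.
Too low — raise k to concentrate. Iterating converges to k ≈ 3.65.
Then θ = 607/(3.65−1) ≈ 229.

k ≈ 3.65, θ ≈ 229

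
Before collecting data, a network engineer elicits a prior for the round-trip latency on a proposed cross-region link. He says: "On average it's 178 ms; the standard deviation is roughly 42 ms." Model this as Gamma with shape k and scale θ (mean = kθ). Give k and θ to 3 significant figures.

For Gamma(k, scale θ): mean = kθ, variance = kθ², so CV = 1/√k.
CV = SD/mean = 42/178 = 0.236, hence k = 1/CV² = 18.
Then θ = mean/k = 178/18 = 9.91.

k ≈ 18, θ ≈ 9.91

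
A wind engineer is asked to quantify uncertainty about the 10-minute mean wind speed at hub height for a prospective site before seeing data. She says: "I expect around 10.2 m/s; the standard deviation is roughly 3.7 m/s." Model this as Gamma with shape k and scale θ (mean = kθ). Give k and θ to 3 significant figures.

For Gamma(k, scale θ): mean = kθ, variance = kθ², so CV = 1/√k.
CV = SD/mean = 3.7/10.2 = 0.3627, hence k = 1/CV² = 7.6.
Then θ = mean/k = 10.2/7.6 = 1.34.

k ≈ 7.6, θ ≈ 1.34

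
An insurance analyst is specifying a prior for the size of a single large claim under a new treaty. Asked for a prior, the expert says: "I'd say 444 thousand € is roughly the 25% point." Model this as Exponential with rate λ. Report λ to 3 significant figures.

λ ≈ 0.000648

P(T < 444.0) = 1 − e^(−λ·444.0) = 0.25, so λ = −ln(1−0.25)/444.0 = −ln(0.75)/444.0 = 0.000648.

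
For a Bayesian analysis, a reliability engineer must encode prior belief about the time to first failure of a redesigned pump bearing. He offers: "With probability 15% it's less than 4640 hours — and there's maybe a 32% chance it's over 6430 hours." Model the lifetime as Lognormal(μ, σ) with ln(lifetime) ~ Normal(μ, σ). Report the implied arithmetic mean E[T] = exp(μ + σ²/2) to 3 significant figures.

E[T] ≈ 5950 hours

If T ~ Lognormal(μ,σ) then ln T ~ Normal(μ,σ), so the p-quantile of ln T is μ + z_p·σ.
ln(4640) = 8.442 and ln(6430) = 8.769; z_{0.15} = -1.036, z_{0.68} = 0.4677.
σ = (8.769 − 8.442)/(0.4677 − (-1.036)) = 0.217.
μ = 8.442 − (-1.036)·0.217 = 8.667.
E[T] = exp(μ + σ²/2) = exp(8.667 + 0.0235) = 5950 hours.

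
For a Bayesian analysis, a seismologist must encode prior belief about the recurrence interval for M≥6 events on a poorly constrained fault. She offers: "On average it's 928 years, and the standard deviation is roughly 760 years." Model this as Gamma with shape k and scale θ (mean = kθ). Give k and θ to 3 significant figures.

k ≈ 1.49, θ ≈ 622

For Gamma(k, scale θ): mean = kθ, variance = kθ², so CV = 1/√k.
CV = SD/mean = 760/928 = 0.819, hence k = 1/CV² = 1.49.
Then θ = mean/k = 928/1.49 = 622.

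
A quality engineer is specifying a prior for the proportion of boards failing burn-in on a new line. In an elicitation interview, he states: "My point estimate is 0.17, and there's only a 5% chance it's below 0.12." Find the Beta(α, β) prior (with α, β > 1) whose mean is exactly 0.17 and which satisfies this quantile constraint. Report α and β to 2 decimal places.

α ≈ 23.03, β ≈ 112.42

With mean 0.17 fixed, write α = 0.17s, β = 0.83s where s = α+β.
Need P(θ < 0.12) = 0.05 under Beta(0.17s, 0.83s). Normal approximation: (q−m)/√(m(1−m)/s) ≈ z_{0.05} = -1.64, so s ≈ 0.17·0.83·(-1.64)²/(0.12−0.17)² = 152.7.
At s = 152.7: P(θ<0.12) ≈ 0.040. Adjusting to match 0.05 gives s ≈ 135.45.
So α = 0.17·135.45 ≈ 23.03, β = 0.83·135.45 ≈ 112.42.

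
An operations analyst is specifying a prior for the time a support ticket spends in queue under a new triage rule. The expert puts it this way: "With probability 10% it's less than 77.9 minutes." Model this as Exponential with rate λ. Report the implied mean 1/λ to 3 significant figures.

P(T < 77.9) = 1 − e^(−λ·77.9) = 0.1, so λ = −ln(1−0.1)/77.9 = −ln(0.9)/77.9 = 0.00135.
Mean = 1/λ = 739 minutes.

mean ≈ 739 minutes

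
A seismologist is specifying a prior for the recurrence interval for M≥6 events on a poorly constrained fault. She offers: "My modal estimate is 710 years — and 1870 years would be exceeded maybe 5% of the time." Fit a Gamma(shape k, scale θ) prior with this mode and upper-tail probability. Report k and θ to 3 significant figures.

Gamma(k,θ) with k>1 has mode (k−1)θ, so θ = 710/(k−1).
Need P(X < 1870) = 0.95 with θ tied to k this way. Start at k = 2, θ = 710: P(X<1870) ≈ 0.739.
Too low — raise k to concentrate. Iterating converges to k ≈ 3.88.
Then θ = 710/(3.88−1) ≈ 247.

k ≈ 3.88, θ ≈ 247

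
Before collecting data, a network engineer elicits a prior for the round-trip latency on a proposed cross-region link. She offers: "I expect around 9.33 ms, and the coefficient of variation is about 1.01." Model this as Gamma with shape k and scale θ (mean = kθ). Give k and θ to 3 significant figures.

k ≈ 0.98, θ ≈ 9.52

For Gamma(k, scale θ): mean = kθ, variance = kθ², so CV = 1/√k.
CV = 1.01, hence k = 1/CV² = 0.98.
Then θ = mean/k = 9.33/0.98 = 9.52.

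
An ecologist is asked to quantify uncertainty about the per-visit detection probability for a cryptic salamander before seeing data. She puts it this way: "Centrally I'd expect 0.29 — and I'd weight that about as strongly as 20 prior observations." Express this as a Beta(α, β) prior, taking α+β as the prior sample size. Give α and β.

Under the effective-sample-size interpretation, Beta(α, β) has prior mean α/(α+β) and prior sample size α+β.
So α+β = 20 and α/(α+β) = 0.29, giving α = 0.29·20 = 5.8 and β = 20 − 5.8 = 14.2.

α = 5.8, β = 14.2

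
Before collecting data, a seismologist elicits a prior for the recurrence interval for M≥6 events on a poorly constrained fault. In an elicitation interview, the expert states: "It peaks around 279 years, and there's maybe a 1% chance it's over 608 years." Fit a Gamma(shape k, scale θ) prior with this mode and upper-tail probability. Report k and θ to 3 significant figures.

Gamma(k,θ) with k>1 has mode (k−1)θ, so θ = 279/(k−1).
Need P(X < 608) = 0.99 with θ tied to k this way. Start at k = 2, θ = 279: P(X<608) ≈ 0.640.
Too low — raise k to concentrate. Iterating converges to k ≈ 8.96.
Then θ = 279/(8.96−1) ≈ 35.

k ≈ 8.96, θ ≈ 35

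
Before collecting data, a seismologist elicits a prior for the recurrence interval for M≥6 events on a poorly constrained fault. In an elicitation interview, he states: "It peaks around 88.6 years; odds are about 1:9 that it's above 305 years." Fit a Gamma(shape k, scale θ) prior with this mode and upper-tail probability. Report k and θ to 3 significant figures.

k ≈ 2.23, θ ≈ 72.2

Gamma(k,θ) with k>1 has mode (k−1)θ, so θ = 88.6/(k−1).
Need P(X < 305) = 0.9 with θ tied to k this way. Start at k = 2, θ = 88.6: P(X<305) ≈ 0.858.
Too low — raise k to concentrate. Iterating converges to k ≈ 2.23.
Then θ = 88.6/(2.23−1) ≈ 72.2.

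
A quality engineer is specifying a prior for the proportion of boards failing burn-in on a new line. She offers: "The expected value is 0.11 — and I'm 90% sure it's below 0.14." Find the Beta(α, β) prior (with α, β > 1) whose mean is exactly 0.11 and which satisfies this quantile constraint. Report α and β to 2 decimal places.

α ≈ 20.64, β ≈ 166.99

With mean 0.11 fixed, write α = 0.11s, β = 0.89s where s = α+β.
Need P(θ < 0.14) = 0.9 under Beta(0.11s, 0.89s). Normal approximation: (q−m)/√(m(1−m)/s) ≈ z_{0.9} = 1.28, so s ≈ 0.11·0.89·(1.28)²/(0.14−0.11)² = 178.7.
At s = 178.7: P(θ<0.14) ≈ 0.895. Adjusting to match 0.9 gives s ≈ 187.63.
So α = 0.11·187.63 ≈ 20.64, β = 0.89·187.63 ≈ 166.99.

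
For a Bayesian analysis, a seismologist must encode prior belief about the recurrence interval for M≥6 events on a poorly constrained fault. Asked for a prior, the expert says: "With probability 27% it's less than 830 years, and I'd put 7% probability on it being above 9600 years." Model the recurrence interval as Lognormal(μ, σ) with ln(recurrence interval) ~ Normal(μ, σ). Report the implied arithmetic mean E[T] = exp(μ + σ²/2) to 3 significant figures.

E[T] ≈ 3380 years

If T ~ Lognormal(μ,σ) then ln T ~ Normal(μ,σ), so the p-quantile of ln T is μ + z_p·σ.
ln(830) = 6.721 and ln(9600) = 9.17; z_{0.27} = -0.6128, z_{0.93} = 1.476.
σ = (9.17 − 6.721)/(1.476 − (-0.6128)) = 1.172.
μ = 6.721 − (-0.6128)·1.172 = 7.440.
E[T] = exp(μ + σ²/2) = exp(7.440 + 0.6869) = 3380 years.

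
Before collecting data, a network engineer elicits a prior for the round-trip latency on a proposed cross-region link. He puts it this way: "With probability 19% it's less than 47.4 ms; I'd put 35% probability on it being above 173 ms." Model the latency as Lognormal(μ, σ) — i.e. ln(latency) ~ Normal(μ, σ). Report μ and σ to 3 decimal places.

μ ≈ 4.758, σ ≈ 1.025

If T ~ Lognormal(μ,σ) then ln T ~ Normal(μ,σ), so the p-quantile of ln T is μ + z_p·σ.
ln(47.4) = 3.859 and ln(173) = 5.153; z_{0.19} = -0.8779, z_{0.65} = 0.3853.
σ = (5.153 − 3.859)/(0.3853 − (-0.8779)) = 1.025.
μ = 3.859 − (-0.8779)·1.025 = 4.758.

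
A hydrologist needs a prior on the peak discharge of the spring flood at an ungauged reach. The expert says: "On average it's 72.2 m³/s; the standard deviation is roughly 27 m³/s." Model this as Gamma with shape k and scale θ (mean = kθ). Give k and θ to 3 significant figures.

k ≈ 7.15, θ ≈ 10.1

For Gamma(k, scale θ): mean = kθ, variance = kθ², so CV = 1/√k.
CV = SD/mean = 27/72.2 = 0.374, hence k = 1/CV² = 7.15.
Then θ = mean/k = 72.2/7.15 = 10.1.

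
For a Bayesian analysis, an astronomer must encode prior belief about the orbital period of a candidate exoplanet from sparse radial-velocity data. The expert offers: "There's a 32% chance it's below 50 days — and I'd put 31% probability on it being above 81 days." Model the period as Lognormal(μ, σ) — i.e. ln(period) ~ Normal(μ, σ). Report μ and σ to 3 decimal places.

μ ≈ 4.146, σ ≈ 0.501

If T ~ Lognormal(μ,σ) then ln T ~ Normal(μ,σ), so the p-quantile of ln T is μ + z_p·σ.
ln(50) = 3.912 and ln(81) = 4.394; z_{0.32} = -0.4677, z_{0.69} = 0.4959.
σ = (4.394 − 3.912)/(0.4959 − (-0.4677)) = 0.501.
μ = 3.912 − (-0.4677)·0.501 = 4.146.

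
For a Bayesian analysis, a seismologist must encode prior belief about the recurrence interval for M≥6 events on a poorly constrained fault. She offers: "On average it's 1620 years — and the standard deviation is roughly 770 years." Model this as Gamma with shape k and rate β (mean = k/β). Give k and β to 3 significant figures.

k ≈ 4.43, β ≈ 0.00273

For Gamma(k, rate β): mean = k/β, variance = k/β², so CV = 1/√k.
CV = SD/mean = 770/1620 = 0.4753, hence k = 1/CV² = 4.43.
Then β = k/mean = 4.43/1620 = 0.00273.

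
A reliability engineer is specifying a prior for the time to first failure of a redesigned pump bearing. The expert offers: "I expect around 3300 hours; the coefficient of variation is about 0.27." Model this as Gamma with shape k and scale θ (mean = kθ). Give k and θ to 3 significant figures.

For Gamma(k, scale θ): mean = kθ, variance = kθ², so CV = 1/√k.
CV = 0.27, hence k = 1/CV² = 13.7.
Then θ = mean/k = 3300/13.7 = 241.

k ≈ 13.7, θ ≈ 241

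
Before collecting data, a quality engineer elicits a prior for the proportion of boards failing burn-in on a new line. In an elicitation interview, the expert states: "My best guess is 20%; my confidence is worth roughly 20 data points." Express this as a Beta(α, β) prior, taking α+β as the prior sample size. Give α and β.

Under the effective-sample-size interpretation, Beta(α, β) has prior mean α/(α+β) and prior sample size α+β.
So α+β = 20 and α/(α+β) = 0.2, giving α = 0.2·20 = 4 and β = 20 − 4 = 16.

α = 4, β = 16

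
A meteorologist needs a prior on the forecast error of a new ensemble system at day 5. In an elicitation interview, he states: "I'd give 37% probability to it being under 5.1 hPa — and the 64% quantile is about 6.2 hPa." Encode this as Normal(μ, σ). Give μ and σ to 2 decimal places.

μ = 5.63, σ = 1.59

For Normal(μ,σ), the p-quantile is μ + z_p·σ. Here z_{0.37} = -0.3319, z_{0.64} = 0.3585.
So 5.1 = μ − 0.3319σ and 6.2 = μ + 0.3585σ.
Subtracting: σ = (6.2 − 5.1)/(0.3585 − (-0.3319)) = 1.59.
Then μ = 5.1 − (-0.3319)·1.59 = 5.63.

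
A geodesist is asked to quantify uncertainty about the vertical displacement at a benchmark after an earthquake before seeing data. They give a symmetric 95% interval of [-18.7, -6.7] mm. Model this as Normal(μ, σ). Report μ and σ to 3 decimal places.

μ = -12.700, σ = 3.061

A symmetric 95% interval runs μ ± z·σ with z = 1.96.
Half-width = 6, so σ = 6/1.96 = 3.061.
μ is the interval midpoint, -12.700.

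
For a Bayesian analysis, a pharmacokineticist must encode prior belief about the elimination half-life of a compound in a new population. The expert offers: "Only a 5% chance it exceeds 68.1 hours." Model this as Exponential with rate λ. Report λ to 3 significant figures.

P(T > 68.1) = e^(−λ·68.1) = 0.05, so λ = −ln(0.05)/68.1 = 0.044.

λ ≈ 0.044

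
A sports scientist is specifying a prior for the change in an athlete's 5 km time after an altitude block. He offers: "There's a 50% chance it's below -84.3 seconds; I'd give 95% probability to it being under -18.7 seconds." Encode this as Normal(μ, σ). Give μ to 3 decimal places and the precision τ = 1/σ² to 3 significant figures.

μ = -84.300, τ = 0.000629

For Normal(μ,σ), the p-quantile is μ + z_p·σ. Here z_{0.5} = 0, z_{0.95} = 1.645.
So -84.3 = μ + 0σ and -18.7 = μ + 1.645σ.
Subtracting: σ = (-18.7 − -84.3)/(1.645 − (0)) = 39.882.
Then μ = -84.3 − (0)·39.882 = -84.300.
Precision τ = 1/σ² = 1/39.88² = 0.000629.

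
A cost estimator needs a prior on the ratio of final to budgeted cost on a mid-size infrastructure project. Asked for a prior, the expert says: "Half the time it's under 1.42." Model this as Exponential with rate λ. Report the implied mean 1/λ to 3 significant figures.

mean ≈ 2.05

Exponential median = ln 2 / λ, so λ = ln 2 / 1.42 = 0.488.
Mean = 1/λ = 2.05.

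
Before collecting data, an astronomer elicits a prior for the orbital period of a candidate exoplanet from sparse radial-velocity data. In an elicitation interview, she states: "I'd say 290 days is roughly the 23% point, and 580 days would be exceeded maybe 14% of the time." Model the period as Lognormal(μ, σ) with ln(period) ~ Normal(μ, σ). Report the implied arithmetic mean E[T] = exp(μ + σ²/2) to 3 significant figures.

If T ~ Lognormal(μ,σ) then ln T ~ Normal(μ,σ), so the p-quantile of ln T is μ + z_p·σ.
ln(290) = 5.67 and ln(580) = 6.363; z_{0.23} = -0.7388, z_{0.86} = 1.08.
σ = (6.363 − 5.67)/(1.08 − (-0.7388)) = 0.381.
μ = 5.67 − (-0.7388)·0.381 = 5.951.
E[T] = exp(μ + σ²/2) = exp(5.951 + 0.0726) = 413 days.

E[T] ≈ 413 days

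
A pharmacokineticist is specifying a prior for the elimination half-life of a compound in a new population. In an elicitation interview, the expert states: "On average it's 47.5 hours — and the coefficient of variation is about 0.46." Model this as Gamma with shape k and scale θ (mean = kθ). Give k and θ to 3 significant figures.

For Gamma(k, scale θ): mean = kθ, variance = kθ², so CV = 1/√k.
CV = 0.46, hence k = 1/CV² = 4.73.
Then θ = mean/k = 47.5/4.73 = 10.1.

k ≈ 4.73, θ ≈ 10.1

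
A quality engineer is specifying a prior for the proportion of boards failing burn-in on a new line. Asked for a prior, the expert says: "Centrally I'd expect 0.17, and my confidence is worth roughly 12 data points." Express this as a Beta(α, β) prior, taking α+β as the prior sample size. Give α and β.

α = 2.04, β = 9.96

Under the effective-sample-size interpretation, Beta(α, β) has prior mean α/(α+β) and prior sample size α+β.
So α+β = 12 and α/(α+β) = 0.17, giving α = 0.17·12 = 2.04 and β = 12 − 2.04 = 9.96.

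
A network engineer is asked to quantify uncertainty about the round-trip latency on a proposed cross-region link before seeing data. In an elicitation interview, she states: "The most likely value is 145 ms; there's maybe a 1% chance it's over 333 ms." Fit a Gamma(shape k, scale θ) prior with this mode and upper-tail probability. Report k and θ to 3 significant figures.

Gamma(k,θ) with k>1 has mode (k−1)θ, so θ = 145/(k−1).
Need P(X < 333) = 0.99 with θ tied to k this way. Start at k = 2, θ = 145: P(X<333) ≈ 0.668.
Too low — raise k to concentrate. Iterating converges to k ≈ 7.91.
Then θ = 145/(7.91−1) ≈ 21.

k ≈ 7.91, θ ≈ 21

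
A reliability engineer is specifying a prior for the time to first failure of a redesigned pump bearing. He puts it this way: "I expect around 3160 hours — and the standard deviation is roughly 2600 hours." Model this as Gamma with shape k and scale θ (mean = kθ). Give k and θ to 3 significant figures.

k ≈ 1.48, θ ≈ 2140

For Gamma(k, scale θ): mean = kθ, variance = kθ², so CV = 1/√k.
CV = SD/mean = 2600/3160 = 0.8228, hence k = 1/CV² = 1.48.
Then θ = mean/k = 3160/1.48 = 2140.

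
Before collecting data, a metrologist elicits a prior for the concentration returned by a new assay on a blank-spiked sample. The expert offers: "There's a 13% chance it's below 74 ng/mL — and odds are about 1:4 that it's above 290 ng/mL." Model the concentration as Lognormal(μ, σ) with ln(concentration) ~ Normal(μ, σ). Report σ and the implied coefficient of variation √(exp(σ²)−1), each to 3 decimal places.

σ ≈ 0.694, CV ≈ 0.787

If T ~ Lognormal(μ,σ) then ln T ~ Normal(μ,σ), so the p-quantile of ln T is μ + z_p·σ.
ln(74) = 4.304 and ln(290) = 5.67; z_{0.13} = -1.126, z_{0.8} = 0.8416.
σ = (5.67 − 4.304)/(0.8416 − (-1.126)) = 0.694.
μ = 4.304 − (-1.126)·0.694 = 5.086.
CV = √(exp(σ²)−1) = √(exp(0.4816)−1) = 0.787.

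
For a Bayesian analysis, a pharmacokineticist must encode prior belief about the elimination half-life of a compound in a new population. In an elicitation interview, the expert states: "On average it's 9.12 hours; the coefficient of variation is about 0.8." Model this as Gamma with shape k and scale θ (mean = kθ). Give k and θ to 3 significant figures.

k ≈ 1.56, θ ≈ 5.84

For Gamma(k, scale θ): mean = kθ, variance = kθ², so CV = 1/√k.
CV = 0.8, hence k = 1/CV² = 1.56.
Then θ = mean/k = 9.12/1.56 = 5.84.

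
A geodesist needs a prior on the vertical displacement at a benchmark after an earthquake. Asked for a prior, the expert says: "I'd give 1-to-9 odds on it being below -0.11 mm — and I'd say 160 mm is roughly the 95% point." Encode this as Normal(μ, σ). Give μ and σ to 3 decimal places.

For Normal(μ,σ), the p-quantile is μ + z_p·σ. Here z_{0.1} = -1.282, z_{0.95} = 1.645.
So -0.11 = μ − 1.282σ and 160 = μ + 1.645σ.
Subtracting: σ = (160 − -0.11)/(1.645 − (-1.282)) = 54.712.
Then μ = -0.11 − (-1.282)·54.712 = 70.006.

μ = 70.006, σ = 54.712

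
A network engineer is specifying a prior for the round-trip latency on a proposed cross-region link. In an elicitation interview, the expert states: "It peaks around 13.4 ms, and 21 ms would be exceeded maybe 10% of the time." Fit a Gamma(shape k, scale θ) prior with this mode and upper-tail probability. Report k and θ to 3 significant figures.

k ≈ 10.3, θ ≈ 1.44

Gamma(k,θ) with k>1 has mode (k−1)θ, so θ = 13.4/(k−1).
Need P(X < 21) = 0.9 with θ tied to k this way. Start at k = 2, θ = 13.4: P(X<21) ≈ 0.464.
Too low — raise k to concentrate. Iterating converges to k ≈ 10.3.
Then θ = 13.4/(10.3−1) ≈ 1.44.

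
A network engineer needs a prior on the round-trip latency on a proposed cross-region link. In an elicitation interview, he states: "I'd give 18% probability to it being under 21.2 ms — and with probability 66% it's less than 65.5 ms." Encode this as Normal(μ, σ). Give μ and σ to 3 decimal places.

μ = 51.739, σ = 33.363

For Normal(μ,σ), the p-quantile is μ + z_p·σ. Here z_{0.18} = -0.9154, z_{0.66} = 0.4125.
So 21.2 = μ − 0.9154σ and 65.5 = μ + 0.4125σ.
Subtracting: σ = (65.5 − 21.2)/(0.4125 − (-0.9154)) = 33.363.
Then μ = 21.2 − (-0.9154)·33.363 = 51.739.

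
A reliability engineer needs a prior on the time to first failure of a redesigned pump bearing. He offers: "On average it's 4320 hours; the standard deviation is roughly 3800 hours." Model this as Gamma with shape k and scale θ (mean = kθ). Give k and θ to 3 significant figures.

For Gamma(k, scale θ): mean = kθ, variance = kθ², so CV = 1/√k.
CV = SD/mean = 3800/4320 = 0.8796, hence k = 1/CV² = 1.29.
Then θ = mean/k = 4320/1.29 = 3340.

k ≈ 1.29, θ ≈ 3340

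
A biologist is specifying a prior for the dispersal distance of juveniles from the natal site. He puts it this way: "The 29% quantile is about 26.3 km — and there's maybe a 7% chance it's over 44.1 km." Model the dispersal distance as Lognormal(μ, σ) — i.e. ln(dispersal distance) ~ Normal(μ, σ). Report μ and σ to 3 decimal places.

μ ≈ 3.411, σ ≈ 0.255

If T ~ Lognormal(μ,σ) then ln T ~ Normal(μ,σ), so the p-quantile of ln T is μ + z_p·σ.
ln(26.3) = 3.27 and ln(44.1) = 3.786; z_{0.29} = -0.5534, z_{0.93} = 1.476.
σ = (3.786 − 3.27)/(1.476 − (-0.5534)) = 0.255.
μ = 3.27 − (-0.5534)·0.255 = 3.411.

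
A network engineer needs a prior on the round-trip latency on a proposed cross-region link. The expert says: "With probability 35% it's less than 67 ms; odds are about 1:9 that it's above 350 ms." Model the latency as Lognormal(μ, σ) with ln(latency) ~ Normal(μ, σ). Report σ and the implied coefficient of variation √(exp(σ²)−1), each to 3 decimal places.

If T ~ Lognormal(μ,σ) then ln T ~ Normal(μ,σ), so the p-quantile of ln T is μ + z_p·σ.
ln(67) = 4.205 and ln(350) = 5.858; z_{0.35} = -0.3853, z_{0.9} = 1.282.
σ = (5.858 − 4.205)/(1.282 − (-0.3853)) = 0.992.
μ = 4.205 − (-0.3853)·0.992 = 4.587.
CV = √(exp(σ²)−1) = √(exp(0.9837)−1) = 1.294.

σ ≈ 0.992, CV ≈ 1.294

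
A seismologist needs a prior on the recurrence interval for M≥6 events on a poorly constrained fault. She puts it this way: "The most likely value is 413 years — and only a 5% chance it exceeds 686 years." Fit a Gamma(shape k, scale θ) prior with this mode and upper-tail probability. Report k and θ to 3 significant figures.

Gamma(k,θ) with k>1 has mode (k−1)θ, so θ = 413/(k−1).
Need P(X < 686) = 0.95 with θ tied to k this way. Start at k = 2, θ = 413: P(X<686) ≈ 0.495.
Too low — raise k to concentrate. Iterating converges to k ≈ 11.8.
Then θ = 413/(11.8−1) ≈ 38.1.

k ≈ 11.8, θ ≈ 38.1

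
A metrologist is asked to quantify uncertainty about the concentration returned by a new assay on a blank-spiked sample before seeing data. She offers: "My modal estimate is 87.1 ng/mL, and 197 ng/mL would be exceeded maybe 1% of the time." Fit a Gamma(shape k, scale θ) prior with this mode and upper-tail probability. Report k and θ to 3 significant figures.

Gamma(k,θ) with k>1 has mode (k−1)θ, so θ = 87.1/(k−1).
Need P(X < 197) = 0.99 with θ tied to k this way. Start at k = 2, θ = 87.1: P(X<197) ≈ 0.660.
Too low — raise k to concentrate. Iterating converges to k ≈ 8.2.
Then θ = 87.1/(8.2−1) ≈ 12.1.

k ≈ 8.2, θ ≈ 12.1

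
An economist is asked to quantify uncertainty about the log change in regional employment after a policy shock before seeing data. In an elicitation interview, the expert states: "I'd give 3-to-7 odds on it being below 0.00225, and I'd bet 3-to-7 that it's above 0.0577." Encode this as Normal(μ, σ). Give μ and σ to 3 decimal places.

The p-quantile of Normal(μ,σ) is μ + z_p·σ, with z_{0.3} = -0.5244 and z_{0.7} = 0.5244.
Eliminate σ: μ = (z₂·x₁ − z₁·x₂)/(z₂ − z₁) = (0.5244·0.00225 − (-0.5244)·0.0577)/1.049 = 0.030.
Then σ = (x₂ − x₁)/(z₂ − z₁) = (0.0577 − 0.00225)/1.049 = 0.053.

μ = 0.030, σ = 0.053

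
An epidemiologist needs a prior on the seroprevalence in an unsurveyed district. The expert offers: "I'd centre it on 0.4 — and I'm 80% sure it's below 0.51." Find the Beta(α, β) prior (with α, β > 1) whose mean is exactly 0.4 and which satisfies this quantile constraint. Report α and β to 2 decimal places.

With mean 0.4 fixed, write α = 0.4s, β = 0.6s where s = α+β.
Need P(θ < 0.51) = 0.8 under Beta(0.4s, 0.6s). Normal approximation: (q−m)/√(m(1−m)/s) ≈ z_{0.8} = 0.842, so s ≈ 0.4·0.6·(0.842)²/(0.51−0.4)² = 14.0.
At s = 14.0: P(θ<0.51) ≈ 0.802. Adjusting to match 0.8 gives s ≈ 13.80.
So α = 0.4·13.80 ≈ 5.52, β = 0.6·13.80 ≈ 8.28.

α ≈ 5.52, β ≈ 8.28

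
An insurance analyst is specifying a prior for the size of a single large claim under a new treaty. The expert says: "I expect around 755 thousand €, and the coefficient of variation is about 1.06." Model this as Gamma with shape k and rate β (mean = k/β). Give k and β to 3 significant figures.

k ≈ 0.89, β ≈ 0.00118

For Gamma(k, rate β): mean = k/β, variance = k/β², so CV = 1/√k.
CV = 1.06, hence k = 1/CV² = 0.89.
Then β = k/mean = 0.89/755 = 0.00118.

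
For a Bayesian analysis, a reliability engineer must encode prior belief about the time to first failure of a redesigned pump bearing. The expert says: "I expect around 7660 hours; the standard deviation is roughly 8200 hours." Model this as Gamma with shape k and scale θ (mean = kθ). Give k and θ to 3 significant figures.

k ≈ 0.873, θ ≈ 8780

For Gamma(k, scale θ): mean = kθ, variance = kθ², so CV = 1/√k.
CV = SD/mean = 8200/7660 = 1.07, hence k = 1/CV² = 0.873.
Then θ = mean/k = 7660/0.873 = 8780.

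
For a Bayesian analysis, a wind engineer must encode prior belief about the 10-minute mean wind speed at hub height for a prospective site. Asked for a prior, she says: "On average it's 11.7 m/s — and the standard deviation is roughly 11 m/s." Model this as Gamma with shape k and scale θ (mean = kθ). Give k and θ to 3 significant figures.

k ≈ 1.13, θ ≈ 10.3

For Gamma(k, scale θ): mean = kθ, variance = kθ², so CV = 1/√k.
CV = SD/mean = 11/11.7 = 0.9402, hence k = 1/CV² = 1.13.
Then θ = mean/k = 11.7/1.13 = 10.3.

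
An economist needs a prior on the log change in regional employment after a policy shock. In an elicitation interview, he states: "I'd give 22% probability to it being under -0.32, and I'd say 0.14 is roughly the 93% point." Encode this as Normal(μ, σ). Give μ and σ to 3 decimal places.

The p-quantile of Normal(μ,σ) is μ + z_p·σ, with z_{0.22} = -0.7722 and z_{0.93} = 1.476.
Eliminate σ: μ = (z₂·x₁ − z₁·x₂)/(z₂ − z₁) = (1.476·-0.32 − (-0.7722)·0.14)/2.248 = -0.162.
Then σ = (x₂ − x₁)/(z₂ − z₁) = (0.14 − -0.32)/2.248 = 0.205.

μ = -0.162, σ = 0.205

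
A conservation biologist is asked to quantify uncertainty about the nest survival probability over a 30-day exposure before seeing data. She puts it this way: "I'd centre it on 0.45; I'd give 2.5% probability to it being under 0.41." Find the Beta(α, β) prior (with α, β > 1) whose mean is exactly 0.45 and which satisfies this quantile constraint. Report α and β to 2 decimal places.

With mean 0.45 fixed, write α = 0.45s, β = 0.55s where s = α+β.
Need P(θ < 0.41) = 0.025 under Beta(0.45s, 0.55s). Normal approximation: (q−m)/√(m(1−m)/s) ≈ z_{0.025} = -1.96, so s ≈ 0.45·0.55·(-1.96)²/(0.41−0.45)² = 594.2.
At s = 594.2: P(θ<0.41) ≈ 0.024. Adjusting to match 0.025 gives s ≈ 588.04.
So α = 0.45·588.04 ≈ 264.62, β = 0.55·588.04 ≈ 323.42.

α ≈ 264.62, β ≈ 323.42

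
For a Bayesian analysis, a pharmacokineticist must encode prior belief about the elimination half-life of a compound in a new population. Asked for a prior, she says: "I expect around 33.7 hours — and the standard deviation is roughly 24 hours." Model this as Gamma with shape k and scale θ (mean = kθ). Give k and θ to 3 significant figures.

For Gamma(k, scale θ): mean = kθ, variance = kθ², so CV = 1/√k.
CV = SD/mean = 24/33.7 = 0.7122, hence k = 1/CV² = 1.97.
Then θ = mean/k = 33.7/1.97 = 17.1.

k ≈ 1.97, θ ≈ 17.1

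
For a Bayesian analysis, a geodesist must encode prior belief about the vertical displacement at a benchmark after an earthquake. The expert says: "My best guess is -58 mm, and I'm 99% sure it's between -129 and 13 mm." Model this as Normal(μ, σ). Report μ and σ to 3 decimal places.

A symmetric 99% interval runs μ ± z·σ with z = 2.576.
Half-width = 71, so σ = 71/2.576 = 27.564.
μ is the stated best guess, -58.000.

μ = -58.000, σ = 27.564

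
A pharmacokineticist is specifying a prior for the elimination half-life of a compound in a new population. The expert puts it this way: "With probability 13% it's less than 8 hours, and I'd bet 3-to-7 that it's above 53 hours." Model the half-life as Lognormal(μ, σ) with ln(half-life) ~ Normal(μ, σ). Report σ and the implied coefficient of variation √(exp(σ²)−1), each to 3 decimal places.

σ ≈ 1.145, CV ≈ 1.647

If T ~ Lognormal(μ,σ) then ln T ~ Normal(μ,σ), so the p-quantile of ln T is μ + z_p·σ.
ln(8) = 2.079 and ln(53) = 3.97; z_{0.13} = -1.126, z_{0.7} = 0.5244.
σ = (3.97 − 2.079)/(0.5244 − (-1.126)) = 1.145.
μ = 2.079 − (-1.126)·1.145 = 3.370.
CV = √(exp(σ²)−1) = √(exp(1.3120)−1) = 1.647.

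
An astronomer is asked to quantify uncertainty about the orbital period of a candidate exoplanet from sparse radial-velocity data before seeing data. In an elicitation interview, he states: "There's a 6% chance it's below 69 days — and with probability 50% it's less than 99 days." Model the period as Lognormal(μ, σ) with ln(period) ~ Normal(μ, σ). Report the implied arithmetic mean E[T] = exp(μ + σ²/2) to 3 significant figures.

E[T] ≈ 102 days

If T ~ Lognormal(μ,σ) then ln T ~ Normal(μ,σ), so the p-quantile of ln T is μ + z_p·σ.
ln(69) = 4.234 and ln(99) = 4.595; z_{0.06} = -1.555, z_{0.5} = 0.
σ = (4.595 − 4.234)/(0 − (-1.555)) = 0.232.
μ = 4.234 − (-1.555)·0.232 = 4.595.
E[T] = exp(μ + σ²/2) = exp(4.595 + 0.0270) = 102 days.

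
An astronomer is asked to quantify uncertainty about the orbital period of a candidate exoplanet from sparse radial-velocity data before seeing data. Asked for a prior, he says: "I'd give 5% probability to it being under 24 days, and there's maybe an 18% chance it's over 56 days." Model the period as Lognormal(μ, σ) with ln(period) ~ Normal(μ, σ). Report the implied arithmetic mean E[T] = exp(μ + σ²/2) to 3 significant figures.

E[T] ≈ 43.7 days

If T ~ Lognormal(μ,σ) then ln T ~ Normal(μ,σ), so the p-quantile of ln T is μ + z_p·σ.
ln(24) = 3.178 and ln(56) = 4.025; z_{0.05} = -1.645, z_{0.82} = 0.9154.
σ = (4.025 − 3.178)/(0.9154 − (-1.645)) = 0.331.
μ = 3.178 − (-1.645)·0.331 = 3.722.
E[T] = exp(μ + σ²/2) = exp(3.722 + 0.0548) = 43.7 days.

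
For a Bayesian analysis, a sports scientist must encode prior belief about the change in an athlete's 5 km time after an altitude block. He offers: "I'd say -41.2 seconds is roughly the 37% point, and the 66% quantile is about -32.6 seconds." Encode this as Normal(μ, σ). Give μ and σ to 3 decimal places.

μ = -37.366, σ = 11.554

For Normal(μ,σ), the p-quantile is μ + z_p·σ. Here z_{0.37} = -0.3319, z_{0.66} = 0.4125.
So -41.2 = μ − 0.3319σ and -32.6 = μ + 0.4125σ.
Subtracting: σ = (-32.6 − -41.2)/(0.4125 − (-0.3319)) = 11.554.
Then μ = -41.2 − (-0.3319)·11.554 = -37.366.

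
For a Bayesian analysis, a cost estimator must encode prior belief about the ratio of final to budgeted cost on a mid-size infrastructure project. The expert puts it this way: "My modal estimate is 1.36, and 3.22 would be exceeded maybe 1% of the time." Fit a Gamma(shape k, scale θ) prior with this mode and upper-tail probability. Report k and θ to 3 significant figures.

k ≈ 7.39, θ ≈ 0.213

Gamma(k,θ) with k>1 has mode (k−1)θ, so θ = 1.36/(k−1).
Need P(X < 3.22) = 0.99 with θ tied to k this way. Start at k = 2, θ = 1.36: P(X<3.22) ≈ 0.684.
Too low — raise k to concentrate. Iterating converges to k ≈ 7.39.
Then θ = 1.36/(7.39−1) ≈ 0.213.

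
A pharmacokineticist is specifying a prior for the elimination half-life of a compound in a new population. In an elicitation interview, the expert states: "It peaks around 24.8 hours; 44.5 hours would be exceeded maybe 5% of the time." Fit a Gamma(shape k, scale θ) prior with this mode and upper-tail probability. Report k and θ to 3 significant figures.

Gamma(k,θ) with k>1 has mode (k−1)θ, so θ = 24.8/(k−1).
Need P(X < 44.5) = 0.95 with θ tied to k this way. Start at k = 2, θ = 24.8: P(X<44.5) ≈ 0.535.
Too low — raise k to concentrate. Iterating converges to k ≈ 9.15.
Then θ = 24.8/(9.15−1) ≈ 3.04.

k ≈ 9.15, θ ≈ 3.04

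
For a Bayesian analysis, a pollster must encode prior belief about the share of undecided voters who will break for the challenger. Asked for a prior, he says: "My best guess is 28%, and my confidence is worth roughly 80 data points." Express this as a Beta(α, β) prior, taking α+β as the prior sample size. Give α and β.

α = 22.4, β = 57.6

Under the effective-sample-size interpretation, Beta(α, β) has prior mean α/(α+β) and prior sample size α+β.
So α+β = 80 and α/(α+β) = 0.28, giving α = 0.28·80 = 22.4 and β = 80 − 22.4 = 57.6.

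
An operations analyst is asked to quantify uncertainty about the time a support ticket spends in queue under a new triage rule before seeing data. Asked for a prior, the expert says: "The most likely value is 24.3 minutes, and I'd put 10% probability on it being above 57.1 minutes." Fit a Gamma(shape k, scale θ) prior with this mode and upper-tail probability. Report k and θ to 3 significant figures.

k ≈ 3.63, θ ≈ 9.22

Gamma(k,θ) with k>1 has mode (k−1)θ, so θ = 24.3/(k−1).
Need P(X < 57.1) = 0.9 with θ tied to k this way. Start at k = 2, θ = 24.3: P(X<57.1) ≈ 0.680.
Too low — raise k to concentrate. Iterating converges to k ≈ 3.63.
Then θ = 24.3/(3.63−1) ≈ 9.22.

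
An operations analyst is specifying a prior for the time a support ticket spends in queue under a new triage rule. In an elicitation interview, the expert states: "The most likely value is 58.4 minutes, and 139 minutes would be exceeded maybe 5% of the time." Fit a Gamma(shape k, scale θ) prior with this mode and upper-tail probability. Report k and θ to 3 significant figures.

Gamma(k,θ) with k>1 has mode (k−1)θ, so θ = 58.4/(k−1).
Need P(X < 139) = 0.95 with θ tied to k this way. Start at k = 2, θ = 58.4: P(X<139) ≈ 0.687.
Too low — raise k to concentrate. Iterating converges to k ≈ 4.63.
Then θ = 58.4/(4.63−1) ≈ 16.1.

k ≈ 4.63, θ ≈ 16.1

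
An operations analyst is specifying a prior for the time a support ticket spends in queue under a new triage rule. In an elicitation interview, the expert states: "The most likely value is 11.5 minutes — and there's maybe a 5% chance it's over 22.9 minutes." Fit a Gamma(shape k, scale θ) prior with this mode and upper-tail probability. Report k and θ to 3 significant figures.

Gamma(k,θ) with k>1 has mode (k−1)θ, so θ = 11.5/(k−1).
Need P(X < 22.9) = 0.95 with θ tied to k this way. Start at k = 2, θ = 11.5: P(X<22.9) ≈ 0.592.
Too low — raise k to concentrate. Iterating converges to k ≈ 6.84.
Then θ = 11.5/(6.84−1) ≈ 1.97.

k ≈ 6.84, θ ≈ 1.97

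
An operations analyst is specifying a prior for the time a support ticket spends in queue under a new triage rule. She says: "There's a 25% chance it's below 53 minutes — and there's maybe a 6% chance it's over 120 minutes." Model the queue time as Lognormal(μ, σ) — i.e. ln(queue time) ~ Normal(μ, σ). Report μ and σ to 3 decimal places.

μ ≈ 4.218, σ ≈ 0.367

If T ~ Lognormal(μ,σ) then ln T ~ Normal(μ,σ), so the p-quantile of ln T is μ + z_p·σ.
ln(53) = 3.97 and ln(120) = 4.787; z_{0.25} = -0.6745, z_{0.94} = 1.555.
σ = (4.787 − 3.97)/(1.555 − (-0.6745)) = 0.367.
μ = 3.97 − (-0.6745)·0.367 = 4.218.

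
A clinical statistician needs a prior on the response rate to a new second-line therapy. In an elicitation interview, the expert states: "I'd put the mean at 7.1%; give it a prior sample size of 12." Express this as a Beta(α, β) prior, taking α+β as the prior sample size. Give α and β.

α = 0.852, β = 11.148

Under the effective-sample-size interpretation, Beta(α, β) has prior mean α/(α+β) and prior sample size α+β.
So α+β = 12 and α/(α+β) = 0.071, giving α = 0.071·12 = 0.852 and β = 12 − 0.852 = 11.148.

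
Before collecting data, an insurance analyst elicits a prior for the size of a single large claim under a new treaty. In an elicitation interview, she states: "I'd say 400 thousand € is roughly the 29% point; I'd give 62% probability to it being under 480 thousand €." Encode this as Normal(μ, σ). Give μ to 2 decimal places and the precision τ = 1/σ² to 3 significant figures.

For Normal(μ,σ), the p-quantile is μ + z_p·σ. Here z_{0.29} = -0.5534, z_{0.62} = 0.3055.
So 400 = μ − 0.5534σ and 480 = μ + 0.3055σ.
Subtracting: σ = (480 − 400)/(0.3055 − (-0.5534)) = 93.15.
Then μ = 400 − (-0.5534)·93.15 = 451.55.
Precision τ = 1/σ² = 1/93.15² = 0.000115.

μ = 451.55, τ = 0.000115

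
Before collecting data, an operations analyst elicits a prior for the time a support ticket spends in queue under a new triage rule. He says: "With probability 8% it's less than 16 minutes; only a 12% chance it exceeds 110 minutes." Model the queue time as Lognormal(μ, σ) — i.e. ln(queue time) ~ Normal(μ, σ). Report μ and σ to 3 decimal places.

μ ≈ 3.822, σ ≈ 0.747

If T ~ Lognormal(μ,σ) then ln T ~ Normal(μ,σ), so the p-quantile of ln T is μ + z_p·σ.
ln(16) = 2.773 and ln(110) = 4.7; z_{0.08} = -1.405, z_{0.88} = 1.175.
σ = (4.7 − 2.773)/(1.175 − (-1.405)) = 0.747.
μ = 2.773 − (-1.405)·0.747 = 3.822.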